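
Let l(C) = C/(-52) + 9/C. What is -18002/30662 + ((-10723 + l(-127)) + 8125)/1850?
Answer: -372765629161/187304959400 ≈ -1.9902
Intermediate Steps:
l(C) = 9/C - C/52 (l(C) = C*(-1/52) + 9/C = -C/52 + 9/C = 9/C - C/52)
-18002/30662 + ((-10723 + l(-127)) + 8125)/1850 = -18002/30662 + ((-10723 + (9/(-127) - 1/52*(-127))) + 8125)/1850 = -18002*1/30662 + ((-10723 + (9*(-1/127) + 127/52)) + 8125)*(1/1850) = -9001/15331 + ((-10723 + (-9/127 + 127/52)) + 8125)*(1/1850) = -9001/15331 + ((-10723 + 15661/6604) + 8125)*(1/1850) = -9001/15331 + (-70799031/6604 + 8125)*(1/1850) = -9001/15331 - 17141531/6604*1/1850 = -9001/15331 - 17141531/12217400 = -372765629161/187304959400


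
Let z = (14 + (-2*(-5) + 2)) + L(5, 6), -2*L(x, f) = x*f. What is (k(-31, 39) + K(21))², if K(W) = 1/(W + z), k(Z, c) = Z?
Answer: 982081/1024 ≈ 959.06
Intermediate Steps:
L(x, f) = -f*x/2 (L(x, f) = -x*f/2 = -f*x/2)
z = 11 (z = (14 + (-2*(-5) + 2)) - ½*6*5 = (14 + (10 + 2)) - 15 = (14 + 12) - 15 = 26 - 15 = 11)
K(W) = 1/(11 + W) (K(W) = 1/(W + 11) = 1/(11 + W))
(k(-31, 39) + K(21))² = (-31 + 1/(11 + 21))² = (-31 + 1/32)² = (-991/32)² = 982081/1024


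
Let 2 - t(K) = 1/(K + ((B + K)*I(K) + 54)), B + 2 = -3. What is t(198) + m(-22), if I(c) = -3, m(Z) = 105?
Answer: 34990/327 ≈ 107.00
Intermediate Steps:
B = -5 (B = -2 - 3 = -5)
t(K) = 2 - 1/(69 - 2*K) (t(K) = 2 - 1/(K + ((-5 + K)*(-3) + 54)) = 2 - 1/(K + ((15 - 3*K) + 54)) = 2 - 1/(K + (69 - 3*K)) = 2 - 1/(69 - 2*K))
t(198) + m(-22) = (137 - 4*198)/(69 - 2*198) + 105 = (137 - 792)/(69 - 396) + 105 = -655/(-327) + 105 = -1/327*(-655) + 105 = 655/327 + 105 = 34990/327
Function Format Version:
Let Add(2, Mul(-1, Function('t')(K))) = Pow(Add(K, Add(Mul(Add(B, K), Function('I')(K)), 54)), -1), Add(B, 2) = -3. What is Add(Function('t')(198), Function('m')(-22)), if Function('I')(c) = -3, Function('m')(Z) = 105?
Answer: Rational(34990, 327) ≈ 107.00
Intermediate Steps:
B = -5 (B = Add(-2, -3) = -5)
Function('t')(K) = Add(2, Mul(-1, Pow(Add(69, Mul(-2, K)), -1))) (Function('t')(K) = Add(2, Mul(-1, Pow(Add(K, Add(Mul(Add(-5, K), -3), 54)), -1))) = Add(2, Mul(-1, Pow(Add(K, Add(Add(15, Mul(-3, K)), 54)), -1))) = Add(2, Mul(-1, Pow(Add(K, Add(69, Mul(-3, K))), -1))) = Add(2, Mul(-1, Pow(Add(69, Mul(-2, K)), -1))))
Add(Function('t')(198), Function('m')(-22)) = Add(Mul(Pow(Add(69, Mul(-2, 198)), -1), Add(137, Mul(-4, 198))), 105) = Add(Mul(Pow(Add(69, -396), -1), Add(137, -792)), 105) = Add(Mul(Pow(-327, -1), -655), 105) = Add(Mul(Rational(-1, 327), -655), 105) = Add(Rational(655, 327), 105) = Rational(34990, 327)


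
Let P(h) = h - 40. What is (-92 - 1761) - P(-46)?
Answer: -1767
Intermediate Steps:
P(h) = -40 + h
(-92 - 1761) - P(-46) = (-92 - 1761) - (-40 - 46) = -1853 - 1*(-86) = -1853 + 86 = -1767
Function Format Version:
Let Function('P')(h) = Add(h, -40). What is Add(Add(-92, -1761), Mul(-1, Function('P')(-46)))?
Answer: -1767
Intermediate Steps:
Function('P')(h) = Add(-40, h)
Add(Add(-92, -1761), Mul(-1, Function('P')(-46))) = Add(Add(-92, -1761), Mul(-1, Add(-40, -46))) = Add(-1853, Mul(-1, -86)) = Add(-1853, 86) = -1767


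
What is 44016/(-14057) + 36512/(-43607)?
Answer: -2432654896/612983599 ≈ -3.9685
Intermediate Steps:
44016/(-14057) + 36512/(-43607) = 44016*(-1/14057) + 36512*(-1/43607) = -44016/14057 - 36512/43607 = -2432654896/612983599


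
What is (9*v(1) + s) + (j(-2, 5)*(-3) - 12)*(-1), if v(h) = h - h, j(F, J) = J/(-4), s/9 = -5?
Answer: -147/4 ≈ -36.750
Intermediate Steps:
s = -45 (s = 9*(-5) = -45)
j(F, J) = -J/4 (j(F, J) = J*(-¼) = -J/4)
v(h) = 0
(9*v(1) + s) + (j(-2, 5)*(-3) - 12)*(-1) = (9*0 - 45) + (-¼*5*(-3) - 12)*(-1) = (0 - 45) + (-5/4*(-3) - 12)*(-1) = -45 + (15/4 - 12)*(-1) = -45 - 33/4*(-1) = -45 + 33/4 = -147/4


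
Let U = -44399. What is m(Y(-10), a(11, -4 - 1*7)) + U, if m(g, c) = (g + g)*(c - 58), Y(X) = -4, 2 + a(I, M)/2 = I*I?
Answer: -45839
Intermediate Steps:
a(I, M) = -4 + 2*I² (a(I, M) = -4 + 2*(I*I) = -4 + 2*I²)
m(g, c) = 2*g*(-58 + c) (m(g, c) = (2*g)*(-58 + c) = 2*g*(-58 + c))
m(Y(-10), a(11, -4 - 1*7)) + U = 2*(-4)*(-58 + (-4 + 2*11²)) - 44399 = 2*(-4)*(-58 + (-4 + 2*121)) - 44399 = 2*(-4)*(-58 + (-4 + 242)) - 44399 = 2*(-4)*(-58 + 238) - 44399 = 2*(-4)*180 - 44399 = -1440 - 44399 = -45839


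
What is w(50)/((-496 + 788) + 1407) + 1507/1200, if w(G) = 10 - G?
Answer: 2512393/2038800 ≈ 1.2323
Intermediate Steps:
w(50)/((-496 + 788) + 1407) + 1507/1200 = (10 - 1*50)/((-496 + 788) + 1407) + 1507/1200 = (10 - 50)/(292 + 1407) + 1507*(1/1200) = -40/1699 + 1507/1200 = 2512393/2038800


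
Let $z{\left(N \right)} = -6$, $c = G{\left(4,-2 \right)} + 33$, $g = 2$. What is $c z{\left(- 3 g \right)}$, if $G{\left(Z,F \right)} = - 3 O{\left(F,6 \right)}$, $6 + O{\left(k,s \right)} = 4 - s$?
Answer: $-342$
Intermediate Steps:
$O{\left(k,s \right)} = -2 - s$ ($O{\left(k,s \right)} = -6 - \left(-4 + s\right) = -2 - s$)
$G{\left(Z,F \right)} = 24$ ($G{\left(Z,F \right)} = - 3 \left(-2 - 6\right) = \left(-3\right) \left(-8\right) = 24$)
$c = 57$ ($c = 24 + 33 = 57$)
$c z{\left(- 3 g \right)} = 57 \left(-6\right) = -342$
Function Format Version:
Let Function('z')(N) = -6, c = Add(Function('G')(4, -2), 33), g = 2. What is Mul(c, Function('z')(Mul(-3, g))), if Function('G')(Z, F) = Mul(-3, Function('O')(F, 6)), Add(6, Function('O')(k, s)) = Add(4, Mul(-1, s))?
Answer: -342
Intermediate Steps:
Function('O')(k, s) = Add(-2, Mul(-1, s)) (Function('O')(k, s) = Add(-6, Add(4, Mul(-1, s))) = Add(-2, Mul(-1, s)))
Function('G')(Z, F) = 24 (Function('G')(Z, F) = Mul(-3, Add(-2, Mul(-1, 6))) = Mul(-3, Add(-2, -6)) = Mul(-3, -8) = 24)
c = 57 (c = Add(24, 33) = 57)
Mul(c, Function('z')(Mul(-3, g))) = Mul(57, -6) = -342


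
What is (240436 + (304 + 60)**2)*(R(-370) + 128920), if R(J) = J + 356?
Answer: 48073172392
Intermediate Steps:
R(J) = 356 + J
(240436 + (304 + 60)**2)*(R(-370) + 128920) = (240436 + (304 + 60)**2)*((356 - 370) + 128920) = (240436 + 364**2)*(-14 + 128920) = (240436 + 132496)*128906 = 372932*128906 = 48073172392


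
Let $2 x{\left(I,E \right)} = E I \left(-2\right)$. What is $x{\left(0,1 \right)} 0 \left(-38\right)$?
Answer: $0$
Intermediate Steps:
$x{\left(I,E \right)} = - E I$ ($x{\left(I,E \right)} = \frac{E I \left(-2\right)}{2} = \frac{\left(-2\right) E I}{2} = - E I$)
$x{\left(0,1 \right)} 0 \left(-38\right) = \left(-1\right) 1 \cdot 0 \cdot 0 \left(-38\right) = 0 \cdot 0 \left(-38\right) = 0 \left(-38\right) = 0$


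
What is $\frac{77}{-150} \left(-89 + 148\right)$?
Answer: $- \frac{4543}{150} \approx -30.287$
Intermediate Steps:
$\frac{77}{-150} \left(-89 + 148\right) = 77 \left(- \frac{1}{150}\right) 59 = \left(- \frac{77}{150}\right) 59 = - \frac{4543}{150}$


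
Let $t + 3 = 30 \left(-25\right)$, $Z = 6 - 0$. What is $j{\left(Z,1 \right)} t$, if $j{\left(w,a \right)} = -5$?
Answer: $3765$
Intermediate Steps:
$Z = 6$ ($Z = 6 + 0 = 6$)
$t = -753$ ($t = -3 + 30 \left(-25\right) = -3 - 750 = -753$)
$j{\left(Z,1 \right)} t = \left(-5\right) \left(-753\right) = 3765$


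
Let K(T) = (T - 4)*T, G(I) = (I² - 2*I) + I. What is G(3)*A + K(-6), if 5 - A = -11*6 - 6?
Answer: 522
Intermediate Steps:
A = 77 (A = 5 - (-11*6 - 6) = 5 - (-66 - 6) = 5 - 1*(-72) = 5 + 72 = 77)
G(I) = I² - I
K(T) = T*(-4 + T) (K(T) = (-4 + T)*T = T*(-4 + T))
G(3)*A + K(-6) = (3*(-1 + 3))*77 - 6*(-4 - 6) = (3*2)*77 - 6*(-10) = 6*77 + 60 = 462 + 60 = 522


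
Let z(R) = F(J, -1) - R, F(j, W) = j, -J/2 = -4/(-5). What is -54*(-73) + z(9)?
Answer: 19657/5 ≈ 3931.4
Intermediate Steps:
J = -8/5 (J = -(-8)/(-5) = -(-8)*(-1)/5 = -2*4/5 = -8/5 ≈ -1.6000)
z(R) = -8/5 - R
-54*(-73) + z(9) = -54*(-73) + (-8/5 - 1*9) = 3942 + (-8/5 - 9) = 3942 - 53/5 = 19657/5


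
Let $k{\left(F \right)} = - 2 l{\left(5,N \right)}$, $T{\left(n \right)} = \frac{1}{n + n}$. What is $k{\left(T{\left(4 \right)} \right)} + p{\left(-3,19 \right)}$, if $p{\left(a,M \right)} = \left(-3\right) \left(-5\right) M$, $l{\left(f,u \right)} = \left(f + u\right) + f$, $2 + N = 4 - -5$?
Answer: $251$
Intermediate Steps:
$N = 7$ ($N = -2 + \left(4 - -5\right) = -2 + \left(4 + 5\right) = -2 + 9 = 7$)
$l{\left(f,u \right)} = u + 2 f$
$p{\left(a,M \right)} = 15 M$
$T{\left(n \right)} = \frac{1}{2 n}$
$k{\left(F \right)} = -34$ ($k{\left(F \right)} = - 2 \left(7 + 2 \cdot 5\right) = - 2 \left(7 + 10\right) = \left(-2\right) 17 = -34$)
$k{\left(T{\left(4 \right)} \right)} + p{\left(-3,19 \right)} = -34 + 15 \cdot 19 = -34 + 285 = 251$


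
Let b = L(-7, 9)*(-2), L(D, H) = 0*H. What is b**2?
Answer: 0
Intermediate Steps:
L(D, H) = 0
b = 0 (b = 0*(-2) = 0)
b**2 = 0**2 = 0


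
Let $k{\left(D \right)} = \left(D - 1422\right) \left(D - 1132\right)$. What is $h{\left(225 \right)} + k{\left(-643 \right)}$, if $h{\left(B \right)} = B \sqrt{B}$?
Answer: $3668750$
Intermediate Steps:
$k{\left(D \right)} = \left(-1422 + D\right) \left(-1132 + D\right)$
$h{\left(B \right)} = B^{\frac{3}{2}}$
$h{\left(225 \right)} + k{\left(-643 \right)} = 225^{\frac{3}{2}} + \left(1609704 + \left(-643\right)^{2} - -1642222\right) = 3375 + \left(1609704 + 413449 + 1642222\right) = 3375 + 3665375 = 3668750$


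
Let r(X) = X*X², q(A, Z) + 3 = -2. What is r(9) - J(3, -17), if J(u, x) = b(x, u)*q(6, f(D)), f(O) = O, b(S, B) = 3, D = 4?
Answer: 744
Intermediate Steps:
q(A, Z) = -5 (q(A, Z) = -3 - 2 = -5)
r(X) = X³
J(u, x) = -15 (J(u, x) = 3*(-5) = -15)
r(9) - J(3, -17) = 9³ - 1*(-15) = 729 + 15 = 744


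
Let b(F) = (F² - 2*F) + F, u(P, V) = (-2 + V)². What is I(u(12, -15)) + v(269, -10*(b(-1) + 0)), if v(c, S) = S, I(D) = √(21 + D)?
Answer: -20 + √310 ≈ -2.3932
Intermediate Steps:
b(F) = F² - F
I(u(12, -15)) + v(269, -10*(b(-1) + 0)) = √(21 + (-2 - 15)²) - 10*(-(-1 - 1) + 0) = √(21 + (-17)²) - 10*(-1*(-2) + 0) = √(21 + 289) - 10*(2 + 0) = √310 - 10*2 = √310 - 20 = -20 + √310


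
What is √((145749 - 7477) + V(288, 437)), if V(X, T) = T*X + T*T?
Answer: √455097 ≈ 674.61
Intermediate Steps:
V(X, T) = T² + T*X (V(X, T) = T*X + T² = T² + T*X)
√((145749 - 7477) + V(288, 437)) = √((145749 - 7477) + 437*(437 + 288)) = √(138272 + 437*725) = √(138272 + 316825) = √455097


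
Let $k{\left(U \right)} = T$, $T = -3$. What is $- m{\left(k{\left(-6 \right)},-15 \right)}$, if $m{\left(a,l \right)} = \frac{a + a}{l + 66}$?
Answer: $\frac{2}{17} \approx 0.11765$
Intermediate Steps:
$k{\left(U \right)} = -3$
$m{\left(a,l \right)} = \frac{2 a}{66 + l}$
$- m{\left(k{\left(-6 \right)},-15 \right)} = - \frac{2 \left(-3\right)}{66 - 15} = - \frac{2 \left(-3\right)}{51} = \left(-1\right) \left(- \frac{2}{17}\right) = \frac{2}{17}$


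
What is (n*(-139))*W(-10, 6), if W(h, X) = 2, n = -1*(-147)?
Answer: -40866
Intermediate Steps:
n = 147
(n*(-139))*W(-10, 6) = (147*(-139))*2 = -20433*2 = -40866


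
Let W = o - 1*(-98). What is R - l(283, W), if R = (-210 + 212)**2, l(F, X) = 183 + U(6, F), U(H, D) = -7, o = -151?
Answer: -172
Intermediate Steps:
W = -53 (W = -151 - 1*(-98) = -151 + 98 = -53)
l(F, X) = 176 (l(F, X) = 183 - 7 = 176)
R = 4 (R = 2**2 = 4)
R - l(283, W) = 4 - 1*176 = 4 - 176 = -172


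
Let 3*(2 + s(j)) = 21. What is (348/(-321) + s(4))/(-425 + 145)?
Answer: -419/29960 ≈ -0.013985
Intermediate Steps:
s(j) = 5 (s(j) = -2 + (1/3)*21 = -2 + 7 = 5)
(348/(-321) + s(4))/(-425 + 145) = (348/(-321) + 5)/(-425 + 145) = (348*(-1/321) + 5)/(-280) = (-116/107 + 5)*(-1/280) = (419/107)*(-1/280) = -419/29960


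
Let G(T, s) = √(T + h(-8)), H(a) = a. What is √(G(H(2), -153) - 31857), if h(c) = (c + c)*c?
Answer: √(-31857 + √130) ≈ 178.45*I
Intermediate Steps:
h(c) = 2*c² (h(c) = (2*c)*c = 2*c²)
G(T, s) = √(128 + T) (G(T, s) = √(T + 2*(-8)²) = √(T + 2*64) = √(T + 128) = √(128 + T))
√(G(H(2), -153) - 31857) = √(√(128 + 2) - 31857) = √(√130 - 31857) = √(-31857 + √130)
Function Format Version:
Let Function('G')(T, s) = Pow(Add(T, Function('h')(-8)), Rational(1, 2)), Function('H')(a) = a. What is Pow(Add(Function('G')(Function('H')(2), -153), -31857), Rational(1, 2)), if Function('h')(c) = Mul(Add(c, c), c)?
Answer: Pow(Add(-31857, Pow(130, Rational(1, 2))), Rational(1, 2)) ≈ Mul(178.45, I)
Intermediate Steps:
Function('h')(c) = Mul(2, Pow(c, 2)) (Function('h')(c) = Mul(Mul(2, c), c) = Mul(2, Pow(c, 2)))
Function('G')(T, s) = Pow(Add(128, T), Rational(1, 2)) (Function('G')(T, s) = Pow(Add(T, Mul(2, Pow(-8, 2))), Rational(1, 2)) = Pow(Add(T, Mul(2, 64)), Rational(1, 2)) = Pow(Add(T, 128), Rational(1, 2)) = Pow(Add(128, T), Rational(1, 2)))
Pow(Add(Function('G')(Function('H')(2), -153), -31857), Rational(1, 2)) = Pow(Add(Pow(Add(128, 2), Rational(1, 2)), -31857), Rational(1, 2)) = Pow(Add(Pow(130, Rational(1, 2)), -31857), Rational(1, 2)) = Pow(Add(-31857, Pow(130, Rational(1, 2))), Rational(1, 2))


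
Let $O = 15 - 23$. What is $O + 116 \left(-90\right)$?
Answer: $-10448$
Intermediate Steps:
$O = -8$
$O + 116 \left(-90\right) = -8 + 116 \left(-90\right) = -8 - 10440 = -10448$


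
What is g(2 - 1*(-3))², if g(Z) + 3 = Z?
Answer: 4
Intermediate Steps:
g(Z) = -3 + Z
g(2 - 1*(-3))² = (-3 + (2 - 1*(-3)))² = (-3 + (2 + 3))² = (-3 + 5)² = 2² = 4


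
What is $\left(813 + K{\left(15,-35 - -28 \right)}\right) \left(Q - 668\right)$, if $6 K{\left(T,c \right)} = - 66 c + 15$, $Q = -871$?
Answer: $- \frac{2747115}{2} \approx -1.3736 \cdot 10^{6}$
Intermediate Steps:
$K{\left(T,c \right)} = \frac{5}{2} - 11 c$ ($K{\left(T,c \right)} = \frac{- 66 c + 15}{6} = \frac{15 - 66 c}{6} = \frac{5}{2} - 11 c$)
$\left(813 + K{\left(15,-35 - -28 \right)}\right) \left(Q - 668\right) = \left(813 - \left(- \frac{5}{2} + 11 \left(-35 - -28\right)\right)\right) \left(-871 - 668\right) = \left(813 - \left(- \frac{5}{2} + 11 \left(-35 + 28\right)\right)\right) \left(-1539\right) = \left(813 + \left(\frac{5}{2} - -77\right)\right) \left(-1539\right) = \left(813 + \left(\frac{5}{2} + 77\right)\right) \left(-1539\right) = \left(813 + \frac{159}{2}\right) \left(-1539\right) = \frac{1785}{2} \left(-1539\right) = - \frac{2747115}{2}$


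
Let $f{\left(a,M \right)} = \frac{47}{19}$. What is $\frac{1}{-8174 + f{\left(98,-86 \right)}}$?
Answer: $- \frac{19}{155259} \approx -0.00012238$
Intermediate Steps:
$f{\left(a,M \right)} = \frac{47}{19}$ ($f{\left(a,M \right)} = 47 \cdot \frac{1}{19} = \frac{47}{19}$)
$\frac{1}{-8174 + f{\left(98,-86 \right)}} = \frac{1}{-8174 + \frac{47}{19}} = \frac{1}{- \frac{155259}{19}} = - \frac{19}{155259}$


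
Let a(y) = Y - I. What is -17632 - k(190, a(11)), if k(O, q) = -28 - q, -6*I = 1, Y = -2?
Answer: -105635/6 ≈ -17606.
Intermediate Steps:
I = -⅙ (I = -⅙*1 = -⅙ ≈ -0.16667)
a(y) = -11/6 (a(y) = -2 - 1*(-⅙) = -2 + ⅙ = -11/6)
-17632 - k(190, a(11)) = -17632 - (-28 - 1*(-11/6)) = -17632 - (-28 + 11/6) = -17632 - 1*(-157/6) = -17632 + 157/6 = -105635/6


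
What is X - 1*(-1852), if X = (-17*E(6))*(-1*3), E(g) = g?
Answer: 2158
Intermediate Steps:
X = 306 (X = (-17*6)*(-1*3) = -102*(-3) = 306)
X - 1*(-1852) = 306 - 1*(-1852) = 306 + 1852 = 2158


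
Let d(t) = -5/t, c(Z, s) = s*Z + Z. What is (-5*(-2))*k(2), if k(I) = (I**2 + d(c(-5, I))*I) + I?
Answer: 200/3 ≈ 66.667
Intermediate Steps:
c(Z, s) = Z + Z*s (c(Z, s) = Z*s + Z = Z + Z*s)
k(I) = I + I**2 - 5*I/(-5 - 5*I) (k(I) = (I**2 + (-5*(-1/(5*(1 + I))))*I) + I = (I**2 + (-5/(-5 - 5*I))*I) + I = (I**2 - 5*I/(-5 - 5*I)) + I = I + I**2 - 5*I/(-5 - 5*I))
(-5*(-2))*k(2) = (-5*(-2))*(2*(2 + 2**2 + 2*2)/(1 + 2)) = 10*(2*(2 + 4 + 4)/3) = 10*(2*(1/3)*10) = 10*(20/3) = 200/3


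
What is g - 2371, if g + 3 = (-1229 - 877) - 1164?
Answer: -5644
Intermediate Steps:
g = -3273 (g = -3 + ((-1229 - 877) - 1164) = -3 + (-2106 - 1164) = -3 - 3270 = -3273)
g - 2371 = -3273 - 2371 = -5644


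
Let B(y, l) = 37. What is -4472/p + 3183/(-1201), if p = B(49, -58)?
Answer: -5488643/44437 ≈ -123.52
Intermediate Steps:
p = 37
-4472/p + 3183/(-1201) = -4472/37 + 3183/(-1201) = -4472*1/37 + 3183*(-1/1201) = -4472/37 - 3183/1201 = -5488643/44437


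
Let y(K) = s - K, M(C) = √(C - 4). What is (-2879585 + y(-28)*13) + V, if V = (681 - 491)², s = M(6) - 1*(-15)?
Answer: -2842926 + 13*√2 ≈ -2.8429e+6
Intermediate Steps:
M(C) = √(-4 + C)
s = 15 + √2 (s = √(-4 + 6) - 1*(-15) = √2 + 15 = 15 + √2 ≈ 16.414)
V = 36100 (V = 190² = 36100)
y(K) = 15 + √2 - K (y(K) = (15 + √2) - K = 15 + √2 - K)
(-2879585 + y(-28)*13) + V = (-2879585 + (15 + √2 - 1*(-28))*13) + 36100 = (-2879585 + (15 + √2 + 28)*13) + 36100 = (-2879585 + (43 + √2)*13) + 36100 = (-2879585 + (559 + 13*√2)) + 36100 = (-2879026 + 13*√2) + 36100 = -2842926 + 13*√2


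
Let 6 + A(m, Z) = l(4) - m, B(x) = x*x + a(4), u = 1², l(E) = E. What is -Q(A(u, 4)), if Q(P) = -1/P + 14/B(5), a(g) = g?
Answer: -71/87 ≈ -0.81609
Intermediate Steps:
u = 1
B(x) = 4 + x² (B(x) = x*x + 4 = x² + 4 = 4 + x²)
A(m, Z) = -2 - m (A(m, Z) = -6 + (4 - m) = -2 - m)
Q(P) = 14/29 - 1/P (Q(P) = -1/P + 14/(4 + 5²) = -1/P + 14/(4 + 25) = -1/P + 14/29 = 14/29 - 1/P)
-Q(A(u, 4)) = -(14/29 - 1/(-2 - 1*1)) = -(14/29 - 1/(-2 - 1)) = -(14/29 - 1/(-3)) = -(14/29 - 1*(-⅓)) = -(14/29 + ⅓) = -1*71/87 = -71/87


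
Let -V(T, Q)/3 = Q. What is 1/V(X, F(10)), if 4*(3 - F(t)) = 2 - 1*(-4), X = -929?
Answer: -2/9 ≈ -0.22222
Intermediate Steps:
F(t) = 3/2 (F(t) = 3 - (2 - 1*(-4))/4 = 3 - (2 + 4)/4 = 3 - 1/4*6 = 3 - 3/2 = 3/2)
V(T, Q) = -3*Q
1/V(X, F(10)) = 1/(-3*3/2) = 1/(-9/2) = -2/9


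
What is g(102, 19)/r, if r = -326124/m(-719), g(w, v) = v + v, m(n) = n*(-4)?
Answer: -27322/81531 ≈ -0.33511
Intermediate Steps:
m(n) = -4*n
g(w, v) = 2*v
r = -81531/719 (r = -326124/((-4*(-719))) = -326124/2876 = -326124*1/2876 = -81531/719 ≈ -113.40)
g(102, 19)/r = (2*19)/(-81531/719) = 38*(-719/81531) = -27322/81531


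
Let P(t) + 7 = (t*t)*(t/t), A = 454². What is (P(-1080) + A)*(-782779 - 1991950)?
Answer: -3808340525061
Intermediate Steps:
A = 206116
P(t) = -7 + t² (P(t) = -7 + (t*t)*(t/t) = -7 + t²*1 = -7 + t²)
(P(-1080) + A)*(-782779 - 1991950) = ((-7 + (-1080)²) + 206116)*(-782779 - 1991950) = ((-7 + 1166400) + 206116)*(-2774729) = (1166393 + 206116)*(-2774729) = 1372509*(-2774729) = -3808340525061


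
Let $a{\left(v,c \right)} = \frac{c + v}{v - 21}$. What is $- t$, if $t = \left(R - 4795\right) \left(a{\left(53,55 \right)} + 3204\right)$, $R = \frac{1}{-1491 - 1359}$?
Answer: $\frac{116883168303}{7600} \approx 1.5379 \cdot 10^{7}$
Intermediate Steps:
$R = - \frac{1}{2850}$ ($R = \frac{1}{-2850} = - \frac{1}{2850} \approx -0.00035088$)
$a{\left(v,c \right)} = \frac{c + v}{-21 + v}$
$t = - \frac{116883168303}{7600}$ ($t = \left(- \frac{1}{2850} - 4795\right) \left(\frac{55 + 53}{-21 + 53} + 3204\right) = - \frac{13665751 \left(\frac{1}{32} \cdot 108 + 3204\right)}{2850} = - \frac{13665751 \left(\frac{27}{8} + 3204\right)}{2850} = \left(- \frac{13665751}{2850}\right) \frac{25659}{8} = - \frac{116883168303}{7600} \approx -1.5379 \cdot 10^{7}$)
$- t = \left(-1\right) \left(- \frac{116883168303}{7600}\right) = \frac{116883168303}{7600}$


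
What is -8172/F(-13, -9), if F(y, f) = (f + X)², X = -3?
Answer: -227/4 ≈ -56.750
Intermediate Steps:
F(y, f) = (-3 + f)² (F(y, f) = (f - 3)² = (-3 + f)²)
-8172/F(-13, -9) = -8172/(-3 - 9)² = -8172/((-12)²) = -8172/144 = -8172*1/144 = -227/4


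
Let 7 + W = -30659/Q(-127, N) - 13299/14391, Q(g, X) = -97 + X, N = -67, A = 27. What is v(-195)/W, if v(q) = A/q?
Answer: -13284/17175275 ≈ -0.00077344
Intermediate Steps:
v(q) = 27/q
W = 264235/1476 (W = -7 + (-30659/(-97 - 67) - 13299/14391) = -7 + (-30659/(-164) - 13299*1/14391) = -7 + (-30659*(-1/164) - 341/369) = -7 + (30659/164 - 341/369) = -7 + 274567/1476 = 264235/1476 ≈ 179.02)
v(-195)/W = (27/(-195))/(264235/1476) = (27*(-1/195))*(1476/264235) = -9/65*1476/264235 = -13284/17175275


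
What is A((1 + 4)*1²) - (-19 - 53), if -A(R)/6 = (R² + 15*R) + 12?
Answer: -600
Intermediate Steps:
A(R) = -72 - 90*R - 6*R² (A(R) = -6*((R² + 15*R) + 12) = -6*(12 + R² + 15*R) = -72 - 90*R - 6*R²)
A((1 + 4)*1²) - (-19 - 53) = (-72 - 90*(1 + 4)*1² - 6*(1 + 4)²) - (-19 - 53) = (-72 - 450 - 6*(5*1)²) - 1*(-72) = (-72 - 90*5 - 6*5²) + 72 = (-72 - 450 - 6*25) + 72 = (-72 - 450 - 150) + 72 = -672 + 72 = -600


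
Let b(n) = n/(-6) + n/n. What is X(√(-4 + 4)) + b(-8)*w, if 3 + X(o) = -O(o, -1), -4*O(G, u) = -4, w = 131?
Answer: 905/3 ≈ 301.67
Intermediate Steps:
O(G, u) = 1 (O(G, u) = -¼*(-4) = 1)
b(n) = 1 - n/6 (b(n) = n*(-⅙) + 1 = -n/6 + 1 = 1 - n/6)
X(o) = -4 (X(o) = -3 - 1*1 = -3 - 1 = -4)
X(√(-4 + 4)) + b(-8)*w = -4 + (1 - ⅙*(-8))*131 = -4 + (1 + 4/3)*131 = -4 + (7/3)*131 = -4 + 917/3 = 905/3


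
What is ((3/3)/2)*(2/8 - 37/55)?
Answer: -93/440 ≈ -0.21136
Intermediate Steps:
((3/3)/2)*(2/8 - 37/55) = ((3*(1/3))*(1/2))*(2*(1/8) - 37*1/55) = (1*(1/2))*(1/4 - 37/55) = (1/2)*(-93/220) = -93/440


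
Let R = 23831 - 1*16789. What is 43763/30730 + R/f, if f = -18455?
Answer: 118249101/113424430 ≈ 1.0425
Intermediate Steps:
R = 7042 (R = 23831 - 16789 = 7042)
43763/30730 + R/f = 43763/30730 + 7042/(-18455) = 43763*(1/30730) + 7042*(-1/18455) = 43763/30730 - 7042/18455 = 118249101/113424430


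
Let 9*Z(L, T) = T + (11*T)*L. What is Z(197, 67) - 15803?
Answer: 3029/9 ≈ 336.56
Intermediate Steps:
Z(L, T) = T/9 + 11*L*T/9 (Z(L, T) = (T + (11*T)*L)/9 = (T + 11*L*T)/9 = T/9 + 11*L*T/9)
Z(197, 67) - 15803 = (⅑)*67*(1 + 11*197) - 15803 = (⅑)*67*(1 + 2167) - 15803 = (⅑)*67*2168 - 15803 = 145256/9 - 15803 = 3029/9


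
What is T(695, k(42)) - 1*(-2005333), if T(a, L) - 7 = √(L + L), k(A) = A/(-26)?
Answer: 2005340 + I*√546/13 ≈ 2.0053e+6 + 1.7974*I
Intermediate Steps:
k(A) = -A/26 (k(A) = A*(-1/26) = -A/26)
T(a, L) = 7 + √2*√L (T(a, L) = 7 + √(L + L) = 7 + √(2*L) = 7 + √2*√L)
T(695, k(42)) - 1*(-2005333) = (7 + √2*√(-1/26*42)) - 1*(-2005333) = (7 + √2*√(-21/13)) + 2005333 = (7 + √2*(I*√273/13)) + 2005333 = (7 + I*√546/13) + 2005333 = 2005340 + I*√546/13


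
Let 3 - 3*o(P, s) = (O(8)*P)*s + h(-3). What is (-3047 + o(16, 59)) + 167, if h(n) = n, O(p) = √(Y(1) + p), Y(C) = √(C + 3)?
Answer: -2878 - 944*√10/3 ≈ -3873.1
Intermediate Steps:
Y(C) = √(3 + C)
O(p) = √(2 + p) (O(p) = √(√(3 + 1) + p) = √(√4 + p) = √(2 + p))
o(P, s) = 2 - P*s*√10/3 (o(P, s) = 1 - ((√(2 + 8)*P)*s - 3)/3 = 1 - ((√10*P)*s - 3)/3 = 1 - ((P*√10)*s - 3)/3 = 1 - (P*s*√10 - 3)/3 = 1 - (-3 + P*s*√10)/3 = 1 + (1 - P*s*√10/3) = 2 - P*s*√10/3)
(-3047 + o(16, 59)) + 167 = (-3047 + (2 - ⅓*16*59*√10)) + 167 = (-3047 + (2 - 944*√10/3)) + 167 = (-3045 - 944*√10/3) + 167 = -2878 - 944*√10/3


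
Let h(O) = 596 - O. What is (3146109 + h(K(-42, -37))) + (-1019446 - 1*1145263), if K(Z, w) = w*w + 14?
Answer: 980613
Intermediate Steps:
K(Z, w) = 14 + w² (K(Z, w) = w² + 14 = 14 + w²)
(3146109 + h(K(-42, -37))) + (-1019446 - 1*1145263) = (3146109 + (596 - (14 + (-37)²))) + (-1019446 - 1*1145263) = (3146109 + (596 - (14 + 1369))) + (-1019446 - 1145263) = (3146109 + (596 - 1*1383)) - 2164709 = (3146109 + (596 - 1383)) - 2164709 = (3146109 - 787) - 2164709 = 3145322 - 2164709 = 980613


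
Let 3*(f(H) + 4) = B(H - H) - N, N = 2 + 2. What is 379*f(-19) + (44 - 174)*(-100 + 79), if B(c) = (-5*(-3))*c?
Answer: 2126/3 ≈ 708.67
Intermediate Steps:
B(c) = 15*c
N = 4
f(H) = -16/3 (f(H) = -4 + (15*(H - H) - 1*4)/3 = -4 + (15*0 - 4)/3 = -4 + (0 - 4)/3 = -4 + (⅓)*(-4) = -4 - 4/3 = -16/3)
379*f(-19) + (44 - 174)*(-100 + 79) = 379*(-16/3) + (44 - 174)*(-100 + 79) = -6064/3 - 130*(-21) = -6064/3 + 2730 = 2126/3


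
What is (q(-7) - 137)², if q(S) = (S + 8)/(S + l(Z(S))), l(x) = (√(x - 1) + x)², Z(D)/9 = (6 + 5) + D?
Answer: 2897106619111069/154357837456 + 484422993*√35/38589459364 ≈ 18769.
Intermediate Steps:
Z(D) = 99 + 9*D (Z(D) = 9*((6 + 5) + D) = 9*(11 + D) = 99 + 9*D)
l(x) = (x + √(-1 + x))² (l(x) = (√(-1 + x) + x)² = (x + √(-1 + x))²)
q(S) = (8 + S)/(S + (99 + √(98 + 9*S) + 9*S)²) (q(S) = (S + 8)/(S + ((99 + 9*S) + √(-1 + (99 + 9*S)))²) = (8 + S)/(S + ((99 + 9*S) + √(98 + 9*S))²) = (8 + S)/(S + (99 + √(98 + 9*S) + 9*S)²))
(q(-7) - 137)² = ((8 - 7)/(-7 + (99 + √(98 + 9*(-7)) + 9*(-7))²) - 137)² = (1/(-7 + (99 + √(98 - 63) - 63)²) - 137)² = (1/(-7 + (99 + √35 - 63)²) - 137)² = (1/(-7 + (36 + √35)²) - 137)² = (-137 + 1/(-7 + (36 + √35)²))²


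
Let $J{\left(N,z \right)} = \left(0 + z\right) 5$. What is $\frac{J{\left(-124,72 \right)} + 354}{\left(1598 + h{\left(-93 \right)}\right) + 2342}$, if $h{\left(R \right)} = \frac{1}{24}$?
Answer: $\frac{17136}{94561} \approx 0.18122$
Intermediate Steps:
$h{\left(R \right)} = \frac{1}{24}$
$J{\left(N,z \right)} = 5 z$ ($J{\left(N,z \right)} = z 5 = 5 z$)
$\frac{J{\left(-124,72 \right)} + 354}{\left(1598 + h{\left(-93 \right)}\right) + 2342} = \frac{5 \cdot 72 + 354}{\left(1598 + \frac{1}{24}\right) + 2342} = \frac{360 + 354}{\frac{38353}{24} + 2342} = \frac{714}{\frac{94561}{24}} = 714 \cdot \frac{24}{94561} = \frac{17136}{94561}$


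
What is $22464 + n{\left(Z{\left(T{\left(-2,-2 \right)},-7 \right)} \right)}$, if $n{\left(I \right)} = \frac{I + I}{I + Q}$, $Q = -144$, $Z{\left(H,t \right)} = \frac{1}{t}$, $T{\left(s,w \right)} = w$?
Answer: $\frac{22666178}{1009} \approx 22464.0$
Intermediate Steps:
$n{\left(I \right)} = \frac{2 I}{-144 + I}$ ($n{\left(I \right)} = \frac{I + I}{I - 144} = \frac{2 I}{-144 + I}$)
$22464 + n{\left(Z{\left(T{\left(-2,-2 \right)},-7 \right)} \right)} = 22464 + \frac{2}{\left(-7\right) \left(-144 + \frac{1}{-7}\right)} = 22464 + 2 \left(- \frac{1}{7}\right) \frac{1}{-144 - \frac{1}{7}} = 22464 + 2 \left(- \frac{1}{7}\right) \frac{1}{- \frac{1009}{7}} = 22464 + 2 \left(- \frac{1}{7}\right) \left(- \frac{7}{1009}\right) = 22464 + \frac{2}{1009} = \frac{22666178}{1009}$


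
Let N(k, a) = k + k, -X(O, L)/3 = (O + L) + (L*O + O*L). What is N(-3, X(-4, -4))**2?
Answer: 36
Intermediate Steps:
X(O, L) = -3*L - 3*O - 6*L*O (X(O, L) = -3*((O + L) + (L*O + O*L)) = -3*((L + O) + (L*O + L*O)) = -3*((L + O) + 2*L*O) = -3*(L + O + 2*L*O) = -3*L - 3*O - 6*L*O)
N(k, a) = 2*k
N(-3, X(-4, -4))**2 = (2*(-3))**2 = (-6)**2 = 36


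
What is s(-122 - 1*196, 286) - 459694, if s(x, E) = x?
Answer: -460012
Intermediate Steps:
s(-122 - 1*196, 286) - 459694 = (-122 - 1*196) - 459694 = (-122 - 196) - 459694 = -318 - 459694 = -460012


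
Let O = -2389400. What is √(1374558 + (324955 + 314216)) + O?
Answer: -2389400 + √2013729 ≈ -2.3880e+6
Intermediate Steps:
√(1374558 + (324955 + 314216)) + O = √(1374558 + (324955 + 314216)) - 2389400 = √(1374558 + 639171) - 2389400 = √2013729 - 2389400 = -2389400 + √2013729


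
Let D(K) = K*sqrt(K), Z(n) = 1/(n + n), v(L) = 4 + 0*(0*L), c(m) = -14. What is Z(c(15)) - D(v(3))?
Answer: -225/28 ≈ -8.0357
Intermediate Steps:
v(L) = 4 (v(L) = 4 + 0*0 = 4 + 0 = 4)
Z(n) = 1/(2*n)
D(K) = K**(3/2)
Z(c(15)) - D(v(3)) = (1/2)/(-14) - 4**(3/2) = (1/2)*(-1/14) - 1*8 = -1/28 - 8 = -225/28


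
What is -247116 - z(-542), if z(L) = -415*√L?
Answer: -247116 + 415*I*√542 ≈ -2.4712e+5 + 9661.6*I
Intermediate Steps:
-247116 - z(-542) = -247116 - (-415)*√(-542) = -247116 - (-415)*I*√542 = -247116 + 415*I*√542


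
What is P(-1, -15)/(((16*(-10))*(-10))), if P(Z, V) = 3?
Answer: 3/1600 ≈ 0.0018750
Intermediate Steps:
P(-1, -15)/(((16*(-10))*(-10))) = 3/(((16*(-10))*(-10))) = 3/((-160*(-10))) = 3/1600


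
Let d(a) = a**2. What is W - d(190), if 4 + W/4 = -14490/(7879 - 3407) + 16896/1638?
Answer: -423633517/11739 ≈ -36088.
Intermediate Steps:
W = 144383/11739 (W = -16 + 4*(-14490/(7879 - 3407) + 16896/1638) = -16 + 4*(-14490/4472 + 16896*(1/1638)) = -16 + 4*(-14490*1/4472 + 2816/273) = -16 + 4*(-7245/2236 + 2816/273) = -16 + 4*(332207/46956) = -16 + 332207/11739 = 144383/11739 ≈ 12.299)
W - d(190) = 144383/11739 - 1*190**2 = 144383/11739 - 1*36100 = 144383/11739 - 36100 = -423633517/11739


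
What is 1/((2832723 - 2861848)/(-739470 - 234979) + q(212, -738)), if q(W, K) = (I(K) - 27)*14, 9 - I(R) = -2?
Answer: -974449/218247451 ≈ -0.0044649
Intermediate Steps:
I(R) = 11 (I(R) = 9 - 1*(-2) = 9 + 2 = 11)
q(W, K) = -224 (q(W, K) = (11 - 27)*14 = -16*14 = -224)
1/((2832723 - 2861848)/(-739470 - 234979) + q(212, -738)) = 1/((2832723 - 2861848)/(-739470 - 234979) - 224) = 1/(-29125/(-974449) - 224) = 1/(-29125*(-1/974449) - 224) = 1/(29125/974449 - 224) = 1/(-218247451/974449) = -974449/218247451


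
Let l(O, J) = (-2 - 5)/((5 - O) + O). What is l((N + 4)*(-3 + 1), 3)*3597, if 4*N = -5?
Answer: -25179/5 ≈ -5035.8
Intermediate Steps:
N = -5/4 (N = (1/4)*(-5) = -5/4 ≈ -1.2500)
l(O, J) = -7/5
l((N + 4)*(-3 + 1), 3)*3597 = -7/5*3597 = -25179/5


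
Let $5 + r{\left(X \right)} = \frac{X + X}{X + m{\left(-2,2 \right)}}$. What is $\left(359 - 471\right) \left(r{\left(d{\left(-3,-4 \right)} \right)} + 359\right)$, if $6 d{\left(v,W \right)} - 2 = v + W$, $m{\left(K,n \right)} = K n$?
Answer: $- \frac{1150912}{29} \approx -39687.0$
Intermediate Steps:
$d{\left(v,W \right)} = \frac{1}{3} + \frac{W}{6} + \frac{v}{6}$ ($d{\left(v,W \right)} = \frac{1}{3} + \frac{v + W}{6} = \frac{1}{3} + \frac{W + v}{6} = \frac{1}{3} + \left(\frac{W}{6} + \frac{v}{6}\right) = \frac{1}{3} + \frac{W}{6} + \frac{v}{6}$)
$r{\left(X \right)} = -5 + \frac{2 X}{-4 + X}$ ($r{\left(X \right)} = -5 + \frac{X + X}{X - 4} = -5 + \frac{2 X}{X - 4} = -5 + \frac{2 X}{-4 + X}$)
$\left(359 - 471\right) \left(r{\left(d{\left(-3,-4 \right)} \right)} + 359\right) = \left(359 - 471\right) \left(\frac{20 - 3 \left(\frac{1}{3} + \frac{1}{6} \left(-4\right) + \frac{1}{6} \left(-3\right)\right)}{-4 + \left(\frac{1}{3} + \frac{1}{6} \left(-4\right) + \frac{1}{6} \left(-3\right)\right)} + 359\right) = - 112 \left(\frac{20 - 3 \left(\frac{1}{3} - \frac{2}{3} - \frac{1}{2}\right)}{-4 - \frac{5}{6}} + 359\right) = - 112 \left(\frac{20 - - \frac{5}{2}}{-4 - \frac{5}{6}} + 359\right) = - 112 \left(\frac{20 + \frac{5}{2}}{- \frac{29}{6}} + 359\right) = - 112 \left(\left(- \frac{6}{29}\right) \frac{45}{2} + 359\right) = - 112 \left(- \frac{135}{29} + 359\right) = \left(-112\right) \frac{10276}{29} = - \frac{1150912}{29}$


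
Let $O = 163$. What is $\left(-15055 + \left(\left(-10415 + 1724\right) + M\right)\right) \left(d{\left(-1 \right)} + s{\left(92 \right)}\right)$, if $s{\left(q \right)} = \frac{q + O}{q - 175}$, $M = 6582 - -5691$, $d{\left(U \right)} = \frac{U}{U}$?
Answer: $\frac{1973356}{83} \approx 23775.0$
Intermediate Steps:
$d{\left(U \right)} = 1$
$M = 12273$ ($M = 6582 + 5691 = 12273$)
$s{\left(q \right)} = \frac{163 + q}{-175 + q}$ ($s{\left(q \right)} = \frac{q + 163}{q - 175} = \frac{163 + q}{-175 + q}$)
$\left(-15055 + \left(\left(-10415 + 1724\right) + M\right)\right) \left(d{\left(-1 \right)} + s{\left(92 \right)}\right) = \left(-15055 + \left(\left(-10415 + 1724\right) + 12273\right)\right) \left(1 + \frac{163 + 92}{-175 + 92}\right) = \left(-15055 + \left(-8691 + 12273\right)\right) \left(1 + \frac{1}{-83} \cdot 255\right) = \left(-15055 + 3582\right) \left(1 - \frac{255}{83}\right) = - 11473 \left(1 - \frac{255}{83}\right) = \left(-11473\right) \left(- \frac{172}{83}\right) = \frac{1973356}{83}$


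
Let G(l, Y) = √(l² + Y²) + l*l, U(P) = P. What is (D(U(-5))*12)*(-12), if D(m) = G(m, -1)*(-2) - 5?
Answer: 7920 + 288*√26 ≈ 9388.5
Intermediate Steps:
G(l, Y) = l² + √(Y² + l²) (G(l, Y) = √(Y² + l²) + l² = l² + √(Y² + l²))
D(m) = -5 - 2*m² - 2*√(1 + m²) (D(m) = (m² + √((-1)² + m²))*(-2) - 5 = (m² + √(1 + m²))*(-2) - 5 = (-2*m² - 2*√(1 + m²)) - 5 = -5 - 2*m² - 2*√(1 + m²))
(D(U(-5))*12)*(-12) = ((-5 - 2*(-5)² - 2*√(1 + (-5)²))*12)*(-12) = ((-5 - 2*25 - 2*√(1 + 25))*12)*(-12) = ((-5 - 50 - 2*√26)*12)*(-12) = ((-55 - 2*√26)*12)*(-12) = (-660 - 24*√26)*(-12) = 7920 + 288*√26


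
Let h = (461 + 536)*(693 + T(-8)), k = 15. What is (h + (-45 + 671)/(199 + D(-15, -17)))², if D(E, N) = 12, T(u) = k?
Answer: 22183261220773444/44521 ≈ 4.9826e+11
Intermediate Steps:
T(u) = 15
h = 705876 (h = (461 + 536)*(693 + 15) = 997*708 = 705876)
(h + (-45 + 671)/(199 + D(-15, -17)))² = (705876 + (-45 + 671)/(199 + 12))² = (705876 + 626/211)² = (148940462/211)² = 22183261220773444/44521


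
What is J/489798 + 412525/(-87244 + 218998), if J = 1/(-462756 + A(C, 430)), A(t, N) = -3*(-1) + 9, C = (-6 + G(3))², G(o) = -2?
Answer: 15583206522201841/4977031191149808 ≈ 3.1310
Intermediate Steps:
C = 64 (C = (-6 - 2)² = (-8)² = 64)
A(t, N) = 12 (A(t, N) = 3 + 9 = 12)
J = -1/462744 (J = 1/(-462756 + 12) = 1/(-462744) = -1/462744 ≈ -2.1610e-6)
J/489798 + 412525/(-87244 + 218998) = -1/462744/489798 + 412525/(-87244 + 218998) = -1/462744*1/489798 + 412525/131754 = -1/226651085712 + 412525*(1/131754) = -1/226651085712 + 412525/131754 = 15583206522201841/4977031191149808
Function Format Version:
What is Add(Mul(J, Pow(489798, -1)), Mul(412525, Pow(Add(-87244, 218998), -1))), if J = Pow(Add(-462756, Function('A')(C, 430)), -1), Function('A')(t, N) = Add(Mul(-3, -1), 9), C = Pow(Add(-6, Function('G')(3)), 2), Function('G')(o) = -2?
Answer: Rational(15583206522201841, 4977031191149808) ≈ 3.1310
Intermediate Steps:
C = 64 (C = Pow(Add(-6, -2), 2) = Pow(-8, 2) = 64)
Function('A')(t, N) = 12 (Function('A')(t, N) = Add(3, 9) = 12)
J = Rational(-1, 462744) (J = Pow(Add(-462756, 12), -1) = Pow(-462744, -1) = Rational(-1, 462744) ≈ -2.1610e-6)
Add(Mul(J, Pow(489798, -1)), Mul(412525, Pow(Add(-87244, 218998), -1))) = Add(Mul(Rational(-1, 462744), Pow(489798, -1)), Mul(412525, Pow(Add(-87244, 218998), -1))) = Add(Mul(Rational(-1, 462744), Rational(1, 489798)), Mul(412525, Pow(131754, -1))) = Add(Rational(-1, 226651085712), Mul(412525, Rational(1, 131754))) = Add(Rational(-1, 226651085712), Rational(412525, 131754)) = Rational(15583206522201841, 4977031191149808)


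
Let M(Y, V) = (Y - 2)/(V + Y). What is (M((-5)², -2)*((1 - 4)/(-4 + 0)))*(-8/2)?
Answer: -3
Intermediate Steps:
M(Y, V) = (-2 + Y)/(V + Y)
(M((-5)², -2)*((1 - 4)/(-4 + 0)))*(-8/2) = (((-2 + (-5)²)/(-2 + (-5)²))*((1 - 4)/(-4 + 0)))*(-8/2) = (((-2 + 25)/(-2 + 25))*(-3/(-4)))*(-8*½) = ((23/23)*(-3*(-¼)))*(-4) = (((1/23)*23)*(¾))*(-4) = (1*(¾))*(-4) = (¾)*(-4) = -3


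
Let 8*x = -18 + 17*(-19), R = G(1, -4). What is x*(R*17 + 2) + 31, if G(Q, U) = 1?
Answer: -6231/8 ≈ -778.88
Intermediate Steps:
R = 1
x = -341/8 (x = (-18 + 17*(-19))/8 = (-18 - 323)/8 = (1/8)*(-341) = -341/8 ≈ -42.625)
x*(R*17 + 2) + 31 = -341*(1*17 + 2)/8 + 31 = -341*(17 + 2)/8 + 31 = -341/8*19 + 31 = -6479/8 + 31 = -6231/8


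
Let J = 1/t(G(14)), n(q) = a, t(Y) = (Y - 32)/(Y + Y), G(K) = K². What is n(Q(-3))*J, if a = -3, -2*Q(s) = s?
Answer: -294/41 ≈ -7.1707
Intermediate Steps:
t(Y) = (-32 + Y)/(2*Y) (t(Y) = (-32 + Y)/((2*Y)) = (-32 + Y)*(1/(2*Y)) = (-32 + Y)/(2*Y))
Q(s) = -s/2
n(q) = -3
J = 98/41 (J = 1/((-32 + 14²)/(2*(14²))) = 1/((½)*(-32 + 196)/196) = 1/((½)*(1/196)*164) = 1/(41/98) = 98/41 ≈ 2.3902)
n(Q(-3))*J = -3*98/41 = -294/41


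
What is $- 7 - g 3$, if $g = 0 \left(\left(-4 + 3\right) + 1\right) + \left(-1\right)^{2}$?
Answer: $21$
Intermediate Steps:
$g = 1$ ($g = 0 \left(-1 + 1\right) + 1 = 0 \cdot 0 + 1 = 0 + 1 = 1$)
$- 7 - g 3 = - 7 \left(-1\right) 1 \cdot 3 = - 7 \left(\left(-1\right) 3\right) = \left(-7\right) \left(-3\right) = 21$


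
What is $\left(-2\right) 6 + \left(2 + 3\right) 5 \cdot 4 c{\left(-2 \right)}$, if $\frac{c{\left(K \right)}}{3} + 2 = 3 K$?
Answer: $-2412$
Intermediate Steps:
$c{\left(K \right)} = -6 + 9 K$ ($c{\left(K \right)} = -6 + 3 \cdot 3 K = -6 + 9 K$)
$\left(-2\right) 6 + \left(2 + 3\right) 5 \cdot 4 c{\left(-2 \right)} = \left(-2\right) 6 + \left(2 + 3\right) 5 \cdot 4 \left(-6 + 9 \left(-2\right)\right) = -12 + 5 \cdot 5 \cdot 4 \left(-6 - 18\right) = -12 + 25 \cdot 4 \left(-24\right) = -12 + 100 \left(-24\right) = -12 - 2400 = -2412$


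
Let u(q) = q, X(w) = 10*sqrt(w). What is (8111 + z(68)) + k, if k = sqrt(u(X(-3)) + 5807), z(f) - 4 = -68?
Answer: 8047 + sqrt(5807 + 10*I*sqrt(3)) ≈ 8123.2 + 0.11365*I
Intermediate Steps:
z(f) = -64 (z(f) = 4 - 68 = -64)
k = sqrt(5807 + 10*I*sqrt(3)) (k = sqrt(10*sqrt(-3) + 5807) = sqrt(10*(I*sqrt(3)) + 5807) = sqrt(10*I*sqrt(3) + 5807) = sqrt(5807 + 10*I*sqrt(3)) ≈ 76.204 + 0.114*I)
(8111 + z(68)) + k = (8111 - 64) + sqrt(5807 + 10*I*sqrt(3)) = 8047 + sqrt(5807 + 10*I*sqrt(3))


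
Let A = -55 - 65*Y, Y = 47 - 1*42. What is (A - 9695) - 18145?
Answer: -28220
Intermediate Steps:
Y = 5 (Y = 47 - 42 = 5)
A = -380 (A = -55 - 65*5 = -55 - 325 = -380)
(A - 9695) - 18145 = (-380 - 9695) - 18145 = -10075 - 18145 = -28220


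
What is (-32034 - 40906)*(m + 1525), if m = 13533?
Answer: -1098330520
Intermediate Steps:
(-32034 - 40906)*(m + 1525) = (-32034 - 40906)*(13533 + 1525) = -72940*15058 = -1098330520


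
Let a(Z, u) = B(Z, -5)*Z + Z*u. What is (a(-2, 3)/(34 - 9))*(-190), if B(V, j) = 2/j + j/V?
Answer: 1938/25 ≈ 77.520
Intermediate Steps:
a(Z, u) = Z*u + Z*(-2/5 - 5/Z) (a(Z, u) = (2/(-5) - 5/Z)*Z + Z*u = (2*(-1/5) - 5/Z)*Z + Z*u = (-2/5 - 5/Z)*Z + Z*u = Z*(-2/5 - 5/Z) + Z*u = Z*u + Z*(-2/5 - 5/Z))
(a(-2, 3)/(34 - 9))*(-190) = ((-5 - 2/5*(-2) - 2*3)/(34 - 9))*(-190) = ((-5 + 4/5 - 6)/25)*(-190) = ((1/25)*(-51/5))*(-190) = -51/125*(-190) = 1938/25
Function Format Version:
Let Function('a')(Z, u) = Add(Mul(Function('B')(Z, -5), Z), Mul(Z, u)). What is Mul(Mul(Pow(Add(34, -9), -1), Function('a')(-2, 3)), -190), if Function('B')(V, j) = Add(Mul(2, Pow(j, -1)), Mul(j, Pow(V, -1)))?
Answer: Rational(1938, 25) ≈ 77.520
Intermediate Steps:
Function('a')(Z, u) = Add(Mul(Z, u), Mul(Z, Add(Rational(-2, 5), Mul(-5, Pow(Z, -1))))) (Function('a')(Z, u) = Add(Mul(Add(Mul(2, Pow(-5, -1)), Mul(-5, Pow(Z, -1))), Z), Mul(Z, u)) = Add(Mul(Add(Mul(2, Rational(-1, 5)), Mul(-5, Pow(Z, -1))), Z), Mul(Z, u)) = Add(Mul(Add(Rational(-2, 5), Mul(-5, Pow(Z, -1))), Z), Mul(Z, u)) = Add(Mul(Z, Add(Rational(-2, 5), Mul(-5, Pow(Z, -1)))), Mul(Z, u)) = Add(Mul(Z, u), Mul(Z, Add(Rational(-2, 5), Mul(-5, Pow(Z, -1))))))
Mul(Mul(Pow(Add(34, -9), -1), Function('a')(-2, 3)), -190) = Mul(Mul(Pow(Add(34, -9), -1), Add(-5, Mul(Rational(-2, 5), -2), Mul(-2, 3))), -190) = Mul(Mul(Pow(25, -1), Add(-5, Rational(4, 5), -6)), -190) = Mul(Mul(Rational(1, 25), Rational(-51, 5)), -190) = Mul(Rational(-51, 125), -190) = Rational(1938, 25)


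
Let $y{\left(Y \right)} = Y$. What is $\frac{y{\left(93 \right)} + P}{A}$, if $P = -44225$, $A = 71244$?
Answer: $- \frac{11033}{17811} \approx -0.61945$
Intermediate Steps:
$\frac{y{\left(93 \right)} + P}{A} = \frac{93 - 44225}{71244} = \left(-44132\right) \frac{1}{71244} = - \frac{11033}{17811}$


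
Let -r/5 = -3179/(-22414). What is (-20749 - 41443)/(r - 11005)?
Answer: 1393971488/246681965 ≈ 5.6509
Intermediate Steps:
r = -15895/22414 (r = -(-15895)/(-22414) = -(-15895)*(-1)/22414 = -5*3179/22414 = -15895/22414 ≈ -0.70916)
(-20749 - 41443)/(r - 11005) = (-20749 - 41443)/(-15895/22414 - 11005) = -62192/(-246681965/22414) = -62192*(-22414/246681965) = 1393971488/246681965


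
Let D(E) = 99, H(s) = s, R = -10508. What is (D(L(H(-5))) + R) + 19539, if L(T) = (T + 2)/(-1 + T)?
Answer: 9130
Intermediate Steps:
L(T) = (2 + T)/(-1 + T)
(D(L(H(-5))) + R) + 19539 = (99 - 10508) + 19539 = -10409 + 19539 = 9130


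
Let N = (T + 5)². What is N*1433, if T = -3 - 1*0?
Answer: 5732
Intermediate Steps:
T = -3 (T = -3 + 0 = -3)
N = 4 (N = (-3 + 5)² = 2² = 4)
N*1433 = 4*1433 = 5732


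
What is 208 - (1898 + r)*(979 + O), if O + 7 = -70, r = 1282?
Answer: -2868152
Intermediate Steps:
O = -77 (O = -7 - 70 = -77)
208 - (1898 + r)*(979 + O) = 208 - (1898 + 1282)*(979 - 77) = 208 - 3180*902 = 208 - 1*2868360 = 208 - 2868360 = -2868152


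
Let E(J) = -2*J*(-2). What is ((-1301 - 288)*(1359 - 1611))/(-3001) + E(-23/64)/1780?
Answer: -11404258463/85468480 ≈ -133.43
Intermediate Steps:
E(J) = 4*J
((-1301 - 288)*(1359 - 1611))/(-3001) + E(-23/64)/1780 = ((-1301 - 288)*(1359 - 1611))/(-3001) + (4*(-23/64))/1780 = -1589*(-252)*(-1/3001) + (4*(-23*1/64))*(1/1780) = 400428*(-1/3001) + (4*(-23/64))*(1/1780) = -400428/3001 - 23/16*1/1780 = -400428/3001 - 23/28480 = -11404258463/85468480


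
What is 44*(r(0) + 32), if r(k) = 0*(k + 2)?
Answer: 1408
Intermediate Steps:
r(k) = 0 (r(k) = 0*(2 + k) = 0)
44*(r(0) + 32) = 44*(0 + 32) = 44*32 = 1408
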